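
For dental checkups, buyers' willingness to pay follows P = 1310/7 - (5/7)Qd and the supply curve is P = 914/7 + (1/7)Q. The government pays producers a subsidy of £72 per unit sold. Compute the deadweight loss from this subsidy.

Pre-subsidy: 1310/7 - (5/7)Q = 914/7 + (1/7)Q gives Q* = 66 and P* = 140.
With the subsidy, sellers receive Ps = Pb + 72 for each unit, where Pb is the price buyers pay.
On the curves, Pb = 1310/7 - (5/7)Q and Ps = 914/7 + (1/7)Q; the wedge Ps − Pb = 72 gives 914/7 + (1/7)Q − (1310/7 - (5/7)Q) = 72, so Q' = 150.
Then Pb = 1310/7 − (5/7)·150 = 80 and Ps = 914/7 + (1/7)·150 = 152.
The subsidy expands output by 150 − 66 = 84 past the efficient level; on those units the gap between marginal cost and willingness to pay runs from 0 up to 72.
DWL = ½ × 72 × 84 = 3024.

Deadweight loss = £3024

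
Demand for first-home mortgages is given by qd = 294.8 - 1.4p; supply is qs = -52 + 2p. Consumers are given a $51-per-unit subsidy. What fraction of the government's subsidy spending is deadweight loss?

Pre-subsidy: 294.8 - 1.4p = -52 + 2p gives p* = 102, q* = 152.
With the rebate, buyers effectively pay pb = ps − 51, where ps is the price sellers receive.
Demand in terms of ps becomes qd = 294.8 − 1.4(ps − 51) = 366.2 - 1.4ps. Setting this equal to supply: 366.2 - 1.4ps = -52 + 2ps, so ps = 123.
Buyers pay pb = 123 − 51 = 72; q' = -52 + 2·123 = 194.
ΔCS = ½(152 + 194)(102 − 72) = 5190; ΔPS = ½(152 + 194)(123 − 102) = 3633.
Government spending = 51 × 194 = 9894.
DWL = ½ × 51 × (194 − 152) = 1071; fraction = 1071 / 9894 = 21/194.

DWL / government spending = 21/194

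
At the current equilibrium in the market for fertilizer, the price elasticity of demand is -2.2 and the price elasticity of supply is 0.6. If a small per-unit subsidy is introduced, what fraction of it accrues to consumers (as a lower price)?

Consumer share = 3/14

For a small subsidy around the equilibrium, the benefit split depends on the relative slopes, which at a point are proportional to the elasticities.
Buyer share = εs/(εs + |εd|) = 0.6/(0.6 + 2.2) = 3/14; seller share = |εd|/(εs + |εd|) = 11/14.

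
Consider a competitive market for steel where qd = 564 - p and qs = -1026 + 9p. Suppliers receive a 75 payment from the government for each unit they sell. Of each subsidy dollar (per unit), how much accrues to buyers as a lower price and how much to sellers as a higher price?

Buyers gain 67.5 per unit; sellers gain 7.5 per unit

Pre-subsidy: 564 - p = -1026 + 9p gives p* = 159, q* = 405.
With the subsidy, sellers receive ps = pb + 75 for each unit, where pb is the price buyers pay.
Supply in terms of pb becomes qs = -1026 + 9(pb + 75) = -351 + 9pb. Setting this equal to demand: 564 - pb = -351 + 9pb, so pb = 91.5.
Sellers receive ps = 91.5 + 75 = 166.5; q' = 564 − 1·91.5 = 472.5.
Buyers' price falls by p* − pb = 159 − 91.5 = 67.5; sellers' price rises by ps − p* = 166.5 − 159 = 7.5.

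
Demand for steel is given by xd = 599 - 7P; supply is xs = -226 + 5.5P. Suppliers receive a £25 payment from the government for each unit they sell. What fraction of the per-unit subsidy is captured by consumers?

Pre-subsidy: 599 - 7P = -226 + 5.5P gives P* = 66, x* = 137.
With the subsidy, sellers receive Ps = Pb + 25 for each unit, where Pb is the price buyers pay.
Supply in terms of Pb becomes xs = -226 + 5.5(Pb + 25) = -88.5 + 5.5Pb. Setting this equal to demand: 599 - 7Pb = -88.5 + 5.5Pb, so Pb = 55.
Sellers receive Ps = 55 + 25 = 80; x' = 599 − 7·55 = 214.
Buyers' price falls by P* − Pb = 66 − 55 = 11; sellers' price rises by Ps − P* = 80 − 66 = 14.
So consumers capture 11/25 = 0.44 of each unit of subsidy.

Consumer share = 0.44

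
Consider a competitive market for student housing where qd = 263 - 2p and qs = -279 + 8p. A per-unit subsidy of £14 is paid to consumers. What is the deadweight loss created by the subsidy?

Pre-subsidy: 263 - 2p = -279 + 8p gives p* = 54.2, q* = 154.6.
With the rebate, buyers effectively pay pb = ps − 14, where ps is the price sellers receive.
Demand in terms of ps becomes qd = 263 − 2(ps − 14) = 291 - 2ps. Setting this equal to supply: 291 - 2ps = -279 + 8ps, so ps = 57.
Buyers pay pb = 57 − 14 = 43; q' = -279 + 8·57 = 177.
The subsidy expands output by 177 − 154.6 = 22.4 past the efficient level; on those units the gap between marginal cost and willingness to pay runs from 0 up to 14.
DWL = ½ × 14 × 22.4 = 156.8.

Deadweight loss = £156.8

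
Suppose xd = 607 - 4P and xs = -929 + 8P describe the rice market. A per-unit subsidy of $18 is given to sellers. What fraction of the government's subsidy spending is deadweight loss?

DWL / government spending = 24/143

Pre-subsidy: 607 - 4P = -929 + 8P gives P* = 128, x* = 95.
With the subsidy, sellers receive Ps = Pb + 18 for each unit, where Pb is the price buyers pay.
Supply in terms of Pb becomes xs = -929 + 8(Pb + 18) = -785 + 8Pb. Setting this equal to demand: 607 - 4Pb = -785 + 8Pb, so Pb = 116.
Sellers receive Ps = 116 + 18 = 134; x' = 607 − 4·116 = 143.
ΔCS = ½(95 + 143)(128 − 116) = 1428; ΔPS = ½(95 + 143)(134 − 128) = 714.
Government spending = 18 × 143 = 2574.
DWL = ½ × 18 × (143 − 95) = 432; fraction = 432 / 2574 = 24/143.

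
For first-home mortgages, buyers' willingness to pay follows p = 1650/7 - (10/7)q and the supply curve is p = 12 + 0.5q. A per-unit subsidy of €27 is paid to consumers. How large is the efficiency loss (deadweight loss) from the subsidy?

Pre-subsidy: 1650/7 - (10/7)q = 12 + 0.5q gives q* = 116 and p* = 70.
With the rebate, buyers effectively pay pb = ps − 27, where ps is the price sellers receive.
On the curves, pb = 1650/7 - (10/7)q and ps = 12 + 0.5q; the wedge ps − pb = 27 gives 12 + 0.5q − (1650/7 - (10/7)q) = 27, so q' = 130.
Then pb = 1650/7 − (10/7)·130 = 50 and ps = 12 + 0.5·130 = 77.
The subsidy expands output by 130 − 116 = 14 past the efficient level; on those units the gap between marginal cost and willingness to pay runs from 0 up to 27.
DWL = ½ × 27 × 14 = 189.

Deadweight loss = €189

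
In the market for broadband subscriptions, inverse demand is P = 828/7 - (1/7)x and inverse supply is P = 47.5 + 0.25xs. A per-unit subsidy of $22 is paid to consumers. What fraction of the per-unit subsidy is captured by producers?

Producer share = 7/11

Pre-subsidy: 828/7 - (1/7)x = 47.5 + 0.25x gives x* = 1982/11 and P* = 1018/11.
With the rebate, buyers effectively pay Pb = Ps − 22, where Ps is the price sellers receive.
On the curves, Pb = 828/7 - (1/7)x and Ps = 47.5 + 0.25x; the wedge Ps − Pb = 22 gives 47.5 + 0.25x − (828/7 - (1/7)x) = 22, so x' = 2598/11.
Then Pb = 828/7 − (1/7)·(2598/11) = 930/11 and Ps = 47.5 + 0.25·(2598/11) = 1172/11.
Buyers' price falls by P* − Pb = 1018/11 − 930/11 = 8; sellers' price rises by Ps − P* = 1172/11 − 1018/11 = 14.
So producers capture 14/22 = 7/11 of each unit of subsidy.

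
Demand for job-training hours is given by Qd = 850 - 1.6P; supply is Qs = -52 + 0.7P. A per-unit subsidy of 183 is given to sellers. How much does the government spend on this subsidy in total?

Pre-subsidy: 850 - 1.6P = -52 + 0.7P gives P* = 9020/23, Q* = 5118/23.
With the subsidy, sellers receive Ps = Pb + 183 for each unit, where Pb is the price buyers pay.
Supply in terms of Pb becomes Qs = -52 + 0.7(Pb + 183) = 76.1 + 0.7Pb. Setting this equal to demand: 850 - 1.6Pb = 76.1 + 0.7Pb, so Pb = 7739/23.
Sellers receive Ps = 7739/23 + 183 = 11948/23; Q' = 850 − 1.6·(7739/23) = 35838/115.
Government outlay = subsidy × quantity = 183 × 35838/115 = 6558354/115.

Government cost = 6558354/115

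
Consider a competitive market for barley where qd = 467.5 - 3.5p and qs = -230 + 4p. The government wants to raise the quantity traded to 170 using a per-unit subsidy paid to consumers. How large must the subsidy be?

At q = 170, invert demand for the buyer price: pb = (467.5 − 170)/3.5 = 85; invert supply for the seller price: ps = (170 − (-230))/4 = 100.
The subsidy must fill the gap: s = ps − pb = 100 − 85 = 15.

Required subsidy s = 15 per unit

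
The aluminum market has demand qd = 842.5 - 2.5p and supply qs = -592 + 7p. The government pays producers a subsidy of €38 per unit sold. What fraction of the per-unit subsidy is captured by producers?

Producer share = 5/19

Pre-subsidy: 842.5 - 2.5p = -592 + 7p gives p* = 151, q* = 465.
With the subsidy, sellers receive ps = pb + 38 for each unit, where pb is the price buyers pay.
Supply in terms of pb becomes qs = -592 + 7(pb + 38) = -326 + 7pb. Setting this equal to demand: 842.5 - 2.5pb = -326 + 7pb, so pb = 123.
Sellers receive ps = 123 + 38 = 161; q' = 842.5 − 2.5·123 = 535.
Buyers' price falls by p* − pb = 151 − 123 = 28; sellers' price rises by ps − p* = 161 − 151 = 10.
So producers capture 10/38 = 5/19 of each unit of subsidy.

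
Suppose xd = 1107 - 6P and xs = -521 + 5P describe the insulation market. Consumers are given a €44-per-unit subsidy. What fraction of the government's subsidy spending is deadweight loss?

DWL / government spending = 20/113

Pre-subsidy: 1107 - 6P = -521 + 5P gives P* = 148, x* = 219.
With the rebate, buyers effectively pay Pb = Ps − 44, where Ps is the price sellers receive.
Demand in terms of Ps becomes xd = 1107 − 6(Ps − 44) = 1371 - 6Ps. Setting this equal to supply: 1371 - 6Ps = -521 + 5Ps, so Ps = 172.
Buyers pay Pb = 172 − 44 = 128; x' = -521 + 5·172 = 339.
ΔCS = ½(219 + 339)(148 − 128) = 5580; ΔPS = ½(219 + 339)(172 − 148) = 6696.
Government spending = 44 × 339 = 14916.
DWL = ½ × 44 × (339 − 219) = 2640; fraction = 2640 / 14916 = 20/113.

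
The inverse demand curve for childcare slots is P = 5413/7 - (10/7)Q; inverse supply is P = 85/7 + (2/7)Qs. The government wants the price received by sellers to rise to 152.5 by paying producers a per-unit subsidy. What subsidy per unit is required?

Required subsidy s = 81 per unit

At a seller price of 152.5, quantity supplied is -42.5 + 3.5·152.5 = 491.25.
Buyers absorb 491.25 only when they pay Pb = 5413/7 − (10/7)·491.25 = 71.5.
s = Ps − Pb = 152.5 − 71.5 = 81.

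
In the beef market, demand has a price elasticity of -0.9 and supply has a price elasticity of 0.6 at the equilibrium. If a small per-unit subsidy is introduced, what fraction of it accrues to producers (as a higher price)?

Producer share = 0.6

For a small subsidy around the equilibrium, the benefit split depends on the relative slopes, which at a point are proportional to the elasticities.
Buyer share = εs/(εs + |εd|) = 0.6/(0.6 + 0.9) = 0.4; seller share = |εd|/(εs + |εd|) = 0.6.
So producers capture 0.6 of the subsidy.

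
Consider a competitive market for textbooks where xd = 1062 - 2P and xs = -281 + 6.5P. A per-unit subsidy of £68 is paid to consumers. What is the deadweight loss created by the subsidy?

Deadweight loss = £3536

Pre-subsidy: 1062 - 2P = -281 + 6.5P gives P* = 158, x* = 746.
With the rebate, buyers effectively pay Pb = Ps − 68, where Ps is the price sellers receive.
Demand in terms of Ps becomes xd = 1062 − 2(Ps − 68) = 1198 - 2Ps. Setting this equal to supply: 1198 - 2Ps = -281 + 6.5Ps, so Ps = 174.
Buyers pay Pb = 174 − 68 = 106; x' = -281 + 6.5·174 = 850.
The subsidy expands output by 850 − 746 = 104 past the efficient level; on those units the gap between marginal cost and willingness to pay runs from 0 up to 68.
DWL = ½ × 68 × 104 = 3536.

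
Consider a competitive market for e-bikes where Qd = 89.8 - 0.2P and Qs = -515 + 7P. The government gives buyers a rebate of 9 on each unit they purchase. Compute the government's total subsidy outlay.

Government cost = 672.75

Pre-subsidy: 89.8 - 0.2P = -515 + 7P gives P* = 84, Q* = 73.
With the rebate, buyers effectively pay Pb = Ps − 9, where Ps is the price sellers receive.
Demand in terms of Ps becomes Qd = 89.8 − 0.2(Ps − 9) = 91.6 - 0.2Ps. Setting this equal to supply: 91.6 - 0.2Ps = -515 + 7Ps, so Ps = 84.25.
Buyers pay Pb = 84.25 − 9 = 75.25; Q' = -515 + 7·84.25 = 74.75.
Government outlay = subsidy × quantity = 9 × 74.75 = 672.75.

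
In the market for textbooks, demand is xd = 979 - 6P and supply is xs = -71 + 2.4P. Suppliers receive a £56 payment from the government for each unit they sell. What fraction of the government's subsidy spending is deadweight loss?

DWL / government spending = 48/325

Pre-subsidy: 979 - 6P = -71 + 2.4P gives P* = 125, x* = 229.
With the subsidy, sellers receive Ps = Pb + 56 for each unit, where Pb is the price buyers pay.
Supply in terms of Pb becomes xs = -71 + 2.4(Pb + 56) = 63.4 + 2.4Pb. Setting this equal to demand: 979 - 6Pb = 63.4 + 2.4Pb, so Pb = 109.
Sellers receive Ps = 109 + 56 = 165; x' = 979 − 6·109 = 325.
ΔCS = ½(229 + 325)(125 − 109) = 4432; ΔPS = ½(229 + 325)(165 − 125) = 11080.
Government spending = 56 × 325 = 18200.
DWL = ½ × 56 × (325 − 229) = 2688; fraction = 2688 / 18200 = 48/325.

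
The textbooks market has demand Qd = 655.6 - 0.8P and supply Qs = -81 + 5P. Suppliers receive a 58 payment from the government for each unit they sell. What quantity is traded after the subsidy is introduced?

Q' = 594

Pre-subsidy: 655.6 - 0.8P = -81 + 5P gives P* = 127, Q* = 554.
With the subsidy, sellers receive Ps = Pb + 58 for each unit, where Pb is the price buyers pay.
Supply in terms of Pb becomes Qs = -81 + 5(Pb + 58) = 209 + 5Pb. Setting this equal to demand: 655.6 - 0.8Pb = 209 + 5Pb, so Pb = 77.
Sellers receive Ps = 77 + 58 = 135; Q' = 655.6 − 0.8·77 = 594.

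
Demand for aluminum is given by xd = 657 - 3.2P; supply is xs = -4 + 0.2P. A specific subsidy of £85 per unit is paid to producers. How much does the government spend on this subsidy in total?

Pre-subsidy: 657 - 3.2P = -4 + 0.2P gives P* = 3305/17, x* = 593/17.
With the subsidy, sellers receive Ps = Pb + 85 for each unit, where Pb is the price buyers pay.
Supply in terms of Pb becomes xs = -4 + 0.2(Pb + 85) = 13 + 0.2Pb. Setting this equal to demand: 657 - 3.2Pb = 13 + 0.2Pb, so Pb = 3220/17.
Sellers receive Ps = 3220/17 + 85 = 4665/17; x' = 657 − 3.2·(3220/17) = 865/17.
Government outlay = subsidy × quantity = 85 × 865/17 = 4325.

Government cost = £4325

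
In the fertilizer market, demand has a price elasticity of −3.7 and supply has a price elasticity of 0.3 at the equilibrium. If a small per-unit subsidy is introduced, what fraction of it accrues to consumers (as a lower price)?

Consumer share = 0.075

For a small subsidy around the equilibrium, the benefit split depends on the relative slopes, which at a point are proportional to the elasticities.
Buyer share = εs/(εs + |εd|) = 0.3/(0.3 + 3.7) = 0.075; seller share = |εd|/(εs + |εd|) = 0.925.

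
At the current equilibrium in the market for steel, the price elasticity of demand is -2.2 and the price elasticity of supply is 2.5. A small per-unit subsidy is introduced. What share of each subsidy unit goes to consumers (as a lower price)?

For a small subsidy around the equilibrium, the benefit split depends on the relative slopes, which at a point are proportional to the elasticities.
Buyer share = εs/(εs + |εd|) = 2.5/(2.5 + 2.2) = 25/47; seller share = |εd|/(εs + |εd|) = 22/47.

Consumer share = 25/47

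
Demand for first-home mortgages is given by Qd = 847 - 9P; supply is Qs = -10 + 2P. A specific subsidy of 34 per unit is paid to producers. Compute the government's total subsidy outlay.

Government cost = 75344/11

Pre-subsidy: 847 - 9P = -10 + 2P gives P* = 857/11, Q* = 1604/11.
With the subsidy, sellers receive Ps = Pb + 34 for each unit, where Pb is the price buyers pay.
Supply in terms of Pb becomes Qs = -10 + 2(Pb + 34) = 58 + 2Pb. Setting this equal to demand: 847 - 9Pb = 58 + 2Pb, so Pb = 789/11.
Sellers receive Ps = 789/11 + 34 = 1163/11; Q' = 847 − 9·(789/11) = 2216/11.
Government outlay = subsidy × quantity = 34 × 2216/11 = 75344/11.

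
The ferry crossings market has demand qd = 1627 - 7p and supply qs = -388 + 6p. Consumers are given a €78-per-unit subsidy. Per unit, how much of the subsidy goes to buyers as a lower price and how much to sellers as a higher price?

Buyers gain €36 per unit; sellers gain €42 per unit

Pre-subsidy: 1627 - 7p = -388 + 6p gives p* = 155, q* = 542.
With the rebate, buyers effectively pay pb = ps − 78, where ps is the price sellers receive.
Demand in terms of ps becomes qd = 1627 − 7(ps − 78) = 2173 - 7ps. Setting this equal to supply: 2173 - 7ps = -388 + 6ps, so ps = 197.
Buyers pay pb = 197 − 78 = 119; q' = -388 + 6·197 = 794.
Buyers' price falls by p* − pb = 155 − 119 = 36; sellers' price rises by ps − p* = 197 − 155 = 42.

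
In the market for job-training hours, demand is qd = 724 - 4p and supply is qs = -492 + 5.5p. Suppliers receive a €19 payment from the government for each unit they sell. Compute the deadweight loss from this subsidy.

Pre-subsidy: 724 - 4p = -492 + 5.5p gives p* = 128, q* = 212.
With the subsidy, sellers receive ps = pb + 19 for each unit, where pb is the price buyers pay.
Supply in terms of pb becomes qs = -492 + 5.5(pb + 19) = -387.5 + 5.5pb. Setting this equal to demand: 724 - 4pb = -387.5 + 5.5pb, so pb = 117.
Sellers receive ps = 117 + 19 = 136; q' = 724 − 4·117 = 256.
The subsidy expands output by 256 − 212 = 44 past the efficient level; on those units the gap between marginal cost and willingness to pay runs from 0 up to 19.
DWL = ½ × 19 × 44 = 418.

Deadweight loss = €418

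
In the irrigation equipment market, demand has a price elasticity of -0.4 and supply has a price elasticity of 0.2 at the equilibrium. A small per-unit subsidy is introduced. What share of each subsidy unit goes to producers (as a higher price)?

For a small subsidy around the equilibrium, the benefit split depends on the relative slopes, which at a point are proportional to the elasticities.
Buyer share = εs/(εs + |εd|) = 0.2/(0.2 + 0.4) = 1/3; seller share = |εd|/(εs + |εd|) = 2/3.
So producers capture 2/3 of the subsidy.

Producer share = 2/3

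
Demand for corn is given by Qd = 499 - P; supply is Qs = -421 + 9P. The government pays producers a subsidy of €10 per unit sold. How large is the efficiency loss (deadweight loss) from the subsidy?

Pre-subsidy: 499 - P = -421 + 9P gives P* = 92, Q* = 407.
With the subsidy, sellers receive Ps = Pb + 10 for each unit, where Pb is the price buyers pay.
Supply in terms of Pb becomes Qs = -421 + 9(Pb + 10) = -331 + 9Pb. Setting this equal to demand: 499 - Pb = -331 + 9Pb, so Pb = 83.
Sellers receive Ps = 83 + 10 = 93; Q' = 499 − 1·83 = 416.
The subsidy expands output by 416 − 407 = 9 past the efficient level; on those units the gap between marginal cost and willingness to pay runs from 0 up to 10.
DWL = ½ × 10 × 9 = 45.

Deadweight loss = €45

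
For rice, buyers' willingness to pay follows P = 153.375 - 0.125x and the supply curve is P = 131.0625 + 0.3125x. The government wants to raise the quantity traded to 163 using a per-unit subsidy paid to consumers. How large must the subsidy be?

Required subsidy s = 49 per unit

At x = 163, from the demand curve buyers pay Pb = 153.375 − 0.125·163 = 133; from the supply curve sellers need Ps = 131.0625 + 0.3125·163 = 182.
The subsidy must fill the gap: s = Ps − Pb = 182 − 133 = 49.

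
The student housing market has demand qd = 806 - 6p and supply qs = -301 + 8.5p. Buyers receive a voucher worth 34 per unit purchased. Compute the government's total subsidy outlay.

Government cost = 460972/29

Pre-subsidy: 806 - 6p = -301 + 8.5p gives p* = 2214/29, q* = 10090/29.
With the rebate, buyers effectively pay pb = ps − 34, where ps is the price sellers receive.
Demand in terms of ps becomes qd = 806 − 6(ps − 34) = 1010 - 6ps. Setting this equal to supply: 1010 - 6ps = -301 + 8.5ps, so ps = 2622/29.
Buyers pay pb = 2622/29 − 34 = 1636/29; q' = -301 + 8.5·(2622/29) = 13558/29.
Government outlay = subsidy × quantity = 34 × 13558/29 = 460972/29.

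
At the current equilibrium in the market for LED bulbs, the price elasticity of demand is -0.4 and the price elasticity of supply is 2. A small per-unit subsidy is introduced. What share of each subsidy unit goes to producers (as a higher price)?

For a small subsidy around the equilibrium, the benefit split depends on the relative slopes, which at a point are proportional to the elasticities.
Buyer share = εs/(εs + |εd|) = 2/(2 + 0.4) = 5/6; seller share = |εd|/(εs + |εd|) = 1/6.
So producers capture 1/6 of the subsidy.

Producer share = 1/6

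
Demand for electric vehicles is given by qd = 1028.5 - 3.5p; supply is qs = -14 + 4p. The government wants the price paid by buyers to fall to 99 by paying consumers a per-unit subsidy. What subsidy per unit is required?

Required subsidy s = 75 per unit

At a buyer price of 99, quantity demanded is 1028.5 − 3.5·99 = 682.
Sellers supply 682 only when they receive ps with -14 + 4·ps = 682, i.e. ps = 174.
s = ps − pb = 174 − 99 = 75.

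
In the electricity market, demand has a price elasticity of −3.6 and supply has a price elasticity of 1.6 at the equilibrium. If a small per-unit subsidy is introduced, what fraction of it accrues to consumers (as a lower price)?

Consumer share = 4/13

For a small subsidy around the equilibrium, the benefit split depends on the relative slopes, which at a point are proportional to the elasticities.
Buyer share = εs/(εs + |εd|) = 1.6/(1.6 + 3.6) = 4/13; seller share = |εd|/(εs + |εd|) = 9/13.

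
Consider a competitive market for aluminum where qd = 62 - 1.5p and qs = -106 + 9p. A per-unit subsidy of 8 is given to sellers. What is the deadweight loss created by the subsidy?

Deadweight loss = 288/7

Pre-subsidy: 62 - 1.5p = -106 + 9p gives p* = 16, q* = 38.
With the subsidy, sellers receive ps = pb + 8 for each unit, where pb is the price buyers pay.
Supply in terms of pb becomes qs = -106 + 9(pb + 8) = -34 + 9pb. Setting this equal to demand: 62 - 1.5pb = -34 + 9pb, so pb = 64/7.
Sellers receive ps = 64/7 + 8 = 120/7; q' = 62 − 1.5·(64/7) = 338/7.
The subsidy expands output by 338/7 − 38 = 72/7 past the efficient level; on those units the gap between marginal cost and willingness to pay runs from 0 up to 8.
DWL = ½ × 8 × 72/7 = 288/7.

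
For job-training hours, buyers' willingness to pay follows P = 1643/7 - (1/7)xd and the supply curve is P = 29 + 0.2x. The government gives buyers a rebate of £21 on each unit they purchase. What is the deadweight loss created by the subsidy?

Deadweight loss = £643.125

Pre-subsidy: 1643/7 - (1/7)x = 29 + 0.2x gives x* = 600 and P* = 149.
With the rebate, buyers effectively pay Pb = Ps − 21, where Ps is the price sellers receive.
On the curves, Pb = 1643/7 - (1/7)x and Ps = 29 + 0.2x; the wedge Ps − Pb = 21 gives 29 + 0.2x − (1643/7 - (1/7)x) = 21, so x' = 661.25.
Then Pb = 1643/7 − (1/7)·661.25 = 140.25 and Ps = 29 + 0.2·661.25 = 161.25.
The subsidy expands output by 661.25 − 600 = 61.25 past the efficient level; on those units the gap between marginal cost and willingness to pay runs from 0 up to 21.
DWL = ½ × 21 × 61.25 = 643.125.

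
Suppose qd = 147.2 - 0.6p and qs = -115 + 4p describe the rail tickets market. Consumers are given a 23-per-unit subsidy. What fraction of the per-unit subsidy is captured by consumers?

Pre-subsidy: 147.2 - 0.6p = -115 + 4p gives p* = 57, q* = 113.
With the rebate, buyers effectively pay pb = ps − 23, where ps is the price sellers receive.
Demand in terms of ps becomes qd = 147.2 − 0.6(ps − 23) = 161 - 0.6ps. Setting this equal to supply: 161 - 0.6ps = -115 + 4ps, so ps = 60.
Buyers pay pb = 60 − 23 = 37; q' = -115 + 4·60 = 125.
Buyers' price falls by p* − pb = 57 − 37 = 20; sellers' price rises by ps − p* = 60 − 57 = 3.
So consumers capture 20/23 = 20/23 of each unit of subsidy.

Consumer share = 20/23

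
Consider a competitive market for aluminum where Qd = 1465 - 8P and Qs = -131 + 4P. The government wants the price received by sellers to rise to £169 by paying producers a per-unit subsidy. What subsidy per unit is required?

At a seller price of 169, quantity supplied is -131 + 4·169 = 545.
Buyers absorb 545 only when they pay Pb with 1465 − 8·Pb = 545, i.e. Pb = 115.
s = Ps − Pb = 169 − 115 = 54.

Required subsidy s = £54 per unit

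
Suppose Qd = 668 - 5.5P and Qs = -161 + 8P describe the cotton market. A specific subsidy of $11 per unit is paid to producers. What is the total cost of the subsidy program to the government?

Government cost = 36245/9

Pre-subsidy: 668 - 5.5P = -161 + 8P gives P* = 1658/27, Q* = 8917/27.
With the subsidy, sellers receive Ps = Pb + 11 for each unit, where Pb is the price buyers pay.
Supply in terms of Pb becomes Qs = -161 + 8(Pb + 11) = -73 + 8Pb. Setting this equal to demand: 668 - 5.5Pb = -73 + 8Pb, so Pb = 494/9.
Sellers receive Ps = 494/9 + 11 = 593/9; Q' = 668 − 5.5·(494/9) = 3295/9.
Government outlay = subsidy × quantity = 11 × 3295/9 = 36245/9.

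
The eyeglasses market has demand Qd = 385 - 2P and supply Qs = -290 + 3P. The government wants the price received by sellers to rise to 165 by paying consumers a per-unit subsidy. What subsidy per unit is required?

At a seller price of 165, quantity supplied is -290 + 3·165 = 205.
Buyers absorb 205 only when they pay Pb with 385 − 2·Pb = 205, i.e. Pb = 90.
s = Ps − Pb = 165 − 90 = 75.

Required subsidy s = 75 per unit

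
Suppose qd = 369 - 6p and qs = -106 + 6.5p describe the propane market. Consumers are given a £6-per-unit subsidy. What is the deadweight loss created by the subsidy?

Deadweight loss = £56.16

Pre-subsidy: 369 - 6p = -106 + 6.5p gives p* = 38, q* = 141.
With the rebate, buyers effectively pay pb = ps − 6, where ps is the price sellers receive.
Demand in terms of ps becomes qd = 369 − 6(ps − 6) = 405 - 6ps. Setting this equal to supply: 405 - 6ps = -106 + 6.5ps, so ps = 40.88.
Buyers pay pb = 40.88 − 6 = 34.88; q' = -106 + 6.5·40.88 = 159.72.
The subsidy expands output by 159.72 − 141 = 18.72 past the efficient level; on those units the gap between marginal cost and willingness to pay runs from 0 up to 6.
DWL = ½ × 6 × 18.72 = 56.16.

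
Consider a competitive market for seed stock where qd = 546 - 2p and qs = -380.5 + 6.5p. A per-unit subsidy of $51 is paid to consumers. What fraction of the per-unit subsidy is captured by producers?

Producer share = 4/17

Pre-subsidy: 546 - 2p = -380.5 + 6.5p gives p* = 109, q* = 328.
With the rebate, buyers effectively pay pb = ps − 51, where ps is the price sellers receive.
Demand in terms of ps becomes qd = 546 − 2(ps − 51) = 648 - 2ps. Setting this equal to supply: 648 - 2ps = -380.5 + 6.5ps, so ps = 121.
Buyers pay pb = 121 − 51 = 70; q' = -380.5 + 6.5·121 = 406.
Buyers' price falls by p* − pb = 109 − 70 = 39; sellers' price rises by ps − p* = 121 − 109 = 12.
So producers capture 12/51 = 4/17 of each unit of subsidy.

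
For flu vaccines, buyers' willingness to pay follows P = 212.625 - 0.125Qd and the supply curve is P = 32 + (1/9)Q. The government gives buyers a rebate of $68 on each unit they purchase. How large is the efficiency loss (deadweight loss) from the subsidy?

Pre-subsidy: 212.625 - 0.125Q = 32 + (1/9)Q gives Q* = 765 and P* = 117.
With the rebate, buyers effectively pay Pb = Ps − 68, where Ps is the price sellers receive.
On the curves, Pb = 212.625 - 0.125Q and Ps = 32 + (1/9)Q; the wedge Ps − Pb = 68 gives 32 + (1/9)Q − (212.625 - 0.125Q) = 68, so Q' = 1053.
Then Pb = 212.625 − 0.125·1053 = 81 and Ps = 32 + (1/9)·1053 = 149.
The subsidy expands output by 1053 − 765 = 288 past the efficient level; on those units the gap between marginal cost and willingness to pay runs from 0 up to 68.
DWL = ½ × 68 × 288 = 9792.

Deadweight loss = $9792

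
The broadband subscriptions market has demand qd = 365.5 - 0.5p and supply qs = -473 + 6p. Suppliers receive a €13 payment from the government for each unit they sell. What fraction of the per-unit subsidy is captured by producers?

Pre-subsidy: 365.5 - 0.5p = -473 + 6p gives p* = 129, q* = 301.
With the subsidy, sellers receive ps = pb + 13 for each unit, where pb is the price buyers pay.
Supply in terms of pb becomes qs = -473 + 6(pb + 13) = -395 + 6pb. Setting this equal to demand: 365.5 - 0.5pb = -395 + 6pb, so pb = 117.
Sellers receive ps = 117 + 13 = 130; q' = 365.5 − 0.5·117 = 307.
Buyers' price falls by p* − pb = 129 − 117 = 12; sellers' price rises by ps − p* = 130 − 129 = 1.
So producers capture 1/13 = 1/13 of each unit of subsidy.

Producer share = 1/13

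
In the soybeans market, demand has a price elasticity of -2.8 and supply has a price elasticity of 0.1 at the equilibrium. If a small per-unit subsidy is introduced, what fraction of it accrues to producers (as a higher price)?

Producer share = 28/29

For a small subsidy around the equilibrium, the benefit split depends on the relative slopes, which at a point are proportional to the elasticities.
Buyer share = εs/(εs + |εd|) = 0.1/(0.1 + 2.8) = 1/29; seller share = |εd|/(εs + |εd|) = 28/29.
So producers capture 28/29 of the subsidy.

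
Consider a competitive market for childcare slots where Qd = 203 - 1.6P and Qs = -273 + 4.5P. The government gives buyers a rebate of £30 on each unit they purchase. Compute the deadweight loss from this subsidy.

Pre-subsidy: 203 - 1.6P = -273 + 4.5P gives P* = 4760/61, Q* = 4767/61.
With the rebate, buyers effectively pay Pb = Ps − 30, where Ps is the price sellers receive.
Demand in terms of Ps becomes Qd = 203 − 1.6(Ps − 30) = 251 - 1.6Ps. Setting this equal to supply: 251 - 1.6Ps = -273 + 4.5Ps, so Ps = 5240/61.
Buyers pay Pb = 5240/61 − 30 = 3410/61; Q' = -273 + 4.5·(5240/61) = 6927/61.
The subsidy expands output by 6927/61 − 4767/61 = 2160/61 past the efficient level; on those units the gap between marginal cost and willingness to pay runs from 0 up to 30.
DWL = ½ × 30 × 2160/61 = 32400/61.

Deadweight loss = 32400/61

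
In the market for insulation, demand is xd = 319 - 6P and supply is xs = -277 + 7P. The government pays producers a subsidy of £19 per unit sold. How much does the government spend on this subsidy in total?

Government cost = 26011/13

Pre-subsidy: 319 - 6P = -277 + 7P gives P* = 596/13, x* = 571/13.
With the subsidy, sellers receive Ps = Pb + 19 for each unit, where Pb is the price buyers pay.
Supply in terms of Pb becomes xs = -277 + 7(Pb + 19) = -144 + 7Pb. Setting this equal to demand: 319 - 6Pb = -144 + 7Pb, so Pb = 463/13.
Sellers receive Ps = 463/13 + 19 = 710/13; x' = 319 − 6·(463/13) = 1369/13.
Government outlay = subsidy × quantity = 19 × 1369/13 = 26011/13.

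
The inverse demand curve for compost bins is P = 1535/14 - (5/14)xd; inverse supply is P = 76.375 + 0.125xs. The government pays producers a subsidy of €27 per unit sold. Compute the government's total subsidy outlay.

Government cost = €3375

Pre-subsidy: 1535/14 - (5/14)x = 76.375 + 0.125x gives x* = 69 and P* = 85.
With the subsidy, sellers receive Ps = Pb + 27 for each unit, where Pb is the price buyers pay.
On the curves, Pb = 1535/14 - (5/14)x and Ps = 76.375 + 0.125x; the wedge Ps − Pb = 27 gives 76.375 + 0.125x − (1535/14 - (5/14)x) = 27, so x' = 125.
Then Pb = 1535/14 − (5/14)·125 = 65 and Ps = 76.375 + 0.125·125 = 92.
Government outlay = subsidy × quantity = 27 × 125 = 3375.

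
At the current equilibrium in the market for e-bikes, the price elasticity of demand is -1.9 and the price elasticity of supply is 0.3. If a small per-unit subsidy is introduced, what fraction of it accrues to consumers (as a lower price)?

Consumer share = 3/22

For a small subsidy around the equilibrium, the benefit split depends on the relative slopes, which at a point are proportional to the elasticities.
Buyer share = εs/(εs + |εd|) = 0.3/(0.3 + 1.9) = 3/22; seller share = |εd|/(εs + |εd|) = 19/22.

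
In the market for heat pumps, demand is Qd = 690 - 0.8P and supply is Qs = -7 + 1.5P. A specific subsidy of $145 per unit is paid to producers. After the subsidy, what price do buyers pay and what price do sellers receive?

Pre-subsidy: 690 - 0.8P = -7 + 1.5P gives P* = 6970/23, Q* = 10294/23.
With the subsidy, sellers receive Ps = Pb + 145 for each unit, where Pb is the price buyers pay.
Supply in terms of Pb becomes Qs = -7 + 1.5(Pb + 145) = 210.5 + 1.5Pb. Setting this equal to demand: 690 - 0.8Pb = 210.5 + 1.5Pb, so Pb = 4795/23.
Sellers receive Ps = 4795/23 + 145 = 8130/23; Q' = 690 − 0.8·(4795/23) = 12034/23.

Buyers pay 4795/23; sellers receive 8130/23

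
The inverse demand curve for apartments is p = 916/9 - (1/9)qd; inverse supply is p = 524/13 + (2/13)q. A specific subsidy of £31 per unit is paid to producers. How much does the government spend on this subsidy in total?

Government cost = £10819

Pre-subsidy: 916/9 - (1/9)q = 524/13 + (2/13)q gives q* = 232 and p* = 76.
With the subsidy, sellers receive ps = pb + 31 for each unit, where pb is the price buyers pay.
On the curves, pb = 916/9 - (1/9)q and ps = 524/13 + (2/13)q; the wedge ps − pb = 31 gives 524/13 + (2/13)q − (916/9 - (1/9)q) = 31, so q' = 349.
Then pb = 916/9 − (1/9)·349 = 63 and ps = 524/13 + (2/13)·349 = 94.
Government outlay = subsidy × quantity = 31 × 349 = 10819.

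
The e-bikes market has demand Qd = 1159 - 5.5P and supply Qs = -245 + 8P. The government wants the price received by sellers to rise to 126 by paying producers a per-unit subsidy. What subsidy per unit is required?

Required subsidy s = 54 per unit

At a seller price of 126, quantity supplied is -245 + 8·126 = 763.
Buyers absorb 763 only when they pay Pb with 1159 − 5.5·Pb = 763, i.e. Pb = 72.
s = Ps − Pb = 126 − 72 = 54.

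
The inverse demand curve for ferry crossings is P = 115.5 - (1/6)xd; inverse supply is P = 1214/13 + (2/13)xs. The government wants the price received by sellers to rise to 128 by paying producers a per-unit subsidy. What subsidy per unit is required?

Required subsidy s = 50 per unit

At a seller price of 128, quantity supplied is -607 + 6.5·128 = 225.
Buyers absorb 225 only when they pay Pb = 115.5 − (1/6)·225 = 78.
s = Ps − Pb = 128 − 78 = 50.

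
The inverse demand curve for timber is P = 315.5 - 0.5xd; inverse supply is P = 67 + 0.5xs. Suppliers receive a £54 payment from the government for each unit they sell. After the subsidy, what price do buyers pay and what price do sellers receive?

Buyers pay £164.25; sellers receive £218.25

Pre-subsidy: 315.5 - 0.5x = 67 + 0.5x gives x* = 248.5 and P* = 191.25.
With the subsidy, sellers receive Ps = Pb + 54 for each unit, where Pb is the price buyers pay.
On the curves, Pb = 315.5 - 0.5x and Ps = 67 + 0.5x; the wedge Ps − Pb = 54 gives 67 + 0.5x − (315.5 - 0.5x) = 54, so x' = 302.5.
Then Pb = 315.5 − 0.5·302.5 = 164.25 and Ps = 67 + 0.5·302.5 = 218.25.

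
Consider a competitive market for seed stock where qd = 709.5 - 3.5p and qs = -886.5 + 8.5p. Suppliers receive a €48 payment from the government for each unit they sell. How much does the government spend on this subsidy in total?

Government cost = €17424

Pre-subsidy: 709.5 - 3.5p = -886.5 + 8.5p gives p* = 133, q* = 244.
With the subsidy, sellers receive ps = pb + 48 for each unit, where pb is the price buyers pay.
Supply in terms of pb becomes qs = -886.5 + 8.5(pb + 48) = -478.5 + 8.5pb. Setting this equal to demand: 709.5 - 3.5pb = -478.5 + 8.5pb, so pb = 99.
Sellers receive ps = 99 + 48 = 147; q' = 709.5 − 3.5·99 = 363.
Government outlay = subsidy × quantity = 48 × 363 = 17424.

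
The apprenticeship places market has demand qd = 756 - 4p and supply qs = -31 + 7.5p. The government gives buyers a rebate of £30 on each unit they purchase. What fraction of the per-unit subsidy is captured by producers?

Pre-subsidy: 756 - 4p = -31 + 7.5p gives p* = 1574/23, q* = 11092/23.
With the rebate, buyers effectively pay pb = ps − 30, where ps is the price sellers receive.
Demand in terms of ps becomes qd = 756 − 4(ps − 30) = 876 - 4ps. Setting this equal to supply: 876 - 4ps = -31 + 7.5ps, so ps = 1814/23.
Buyers pay pb = 1814/23 − 30 = 1124/23; q' = -31 + 7.5·(1814/23) = 12892/23.
Buyers' price falls by p* − pb = 1574/23 − 1124/23 = 450/23; sellers' price rises by ps − p* = 1814/23 − 1574/23 = 240/23.
So producers capture (240/23)/30 = 8/23 of each unit of subsidy.

Producer share = 8/23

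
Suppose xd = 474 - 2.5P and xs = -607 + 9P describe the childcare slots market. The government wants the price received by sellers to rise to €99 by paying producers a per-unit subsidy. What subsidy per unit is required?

Required subsidy s = €23 per unit

At a seller price of 99, quantity supplied is -607 + 9·99 = 284.
Buyers absorb 284 only when they pay Pb with 474 − 2.5·Pb = 284, i.e. Pb = 76.
s = Ps − Pb = 99 − 76 = 23.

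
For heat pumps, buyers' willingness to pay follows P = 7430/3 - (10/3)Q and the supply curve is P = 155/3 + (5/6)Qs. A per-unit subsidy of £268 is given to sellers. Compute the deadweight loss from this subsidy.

Deadweight loss = £8618.88

Pre-subsidy: 7430/3 - (10/3)Q = 155/3 + (5/6)Q gives Q* = 582 and P* = 1610/3.
With the subsidy, sellers receive Ps = Pb + 268 for each unit, where Pb is the price buyers pay.
On the curves, Pb = 7430/3 - (10/3)Q and Ps = 155/3 + (5/6)Q; the wedge Ps − Pb = 268 gives 155/3 + (5/6)Q − (7430/3 - (10/3)Q) = 268, so Q' = 646.32.
Then Pb = 7430/3 − (10/3)·646.32 = 4834/15 and Ps = 155/3 + (5/6)·646.32 = 8854/15.
The subsidy expands output by 646.32 − 582 = 64.32 past the efficient level; on those units the gap between marginal cost and willingness to pay runs from 0 up to 268.
DWL = ½ × 268 × 64.32 = 8618.88.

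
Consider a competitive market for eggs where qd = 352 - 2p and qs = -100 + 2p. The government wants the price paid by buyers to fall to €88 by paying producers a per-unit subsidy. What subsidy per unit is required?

Required subsidy s = €50 per unit

At a buyer price of 88, quantity demanded is 352 − 2·88 = 176.
Sellers supply 176 only when they receive ps with -100 + 2·ps = 176, i.e. ps = 138.
s = ps − pb = 138 − 88 = 50.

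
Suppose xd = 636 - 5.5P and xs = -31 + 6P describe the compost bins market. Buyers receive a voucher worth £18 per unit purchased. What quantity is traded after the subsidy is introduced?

Pre-subsidy: 636 - 5.5P = -31 + 6P gives P* = 58, x* = 317.
With the rebate, buyers effectively pay Pb = Ps − 18, where Ps is the price sellers receive.
Demand in terms of Ps becomes xd = 636 − 5.5(Ps − 18) = 735 - 5.5Ps. Setting this equal to supply: 735 - 5.5Ps = -31 + 6Ps, so Ps = 1532/23.
Buyers pay Pb = 1532/23 − 18 = 1118/23; x' = -31 + 6·(1532/23) = 8479/23.

x' = 8479/23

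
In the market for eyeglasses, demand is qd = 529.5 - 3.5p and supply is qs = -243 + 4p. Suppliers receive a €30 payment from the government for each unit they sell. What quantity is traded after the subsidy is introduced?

q' = 225

Pre-subsidy: 529.5 - 3.5p = -243 + 4p gives p* = 103, q* = 169.
With the subsidy, sellers receive ps = pb + 30 for each unit, where pb is the price buyers pay.
Supply in terms of pb becomes qs = -243 + 4(pb + 30) = -123 + 4pb. Setting this equal to demand: 529.5 - 3.5pb = -123 + 4pb, so pb = 87.
Sellers receive ps = 87 + 30 = 117; q' = 529.5 − 3.5·87 = 225.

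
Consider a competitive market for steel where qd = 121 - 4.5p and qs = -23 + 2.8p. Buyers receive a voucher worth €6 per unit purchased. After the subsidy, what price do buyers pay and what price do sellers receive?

Pre-subsidy: 121 - 4.5p = -23 + 2.8p gives p* = 1440/73, q* = 2353/73.
With the rebate, buyers effectively pay pb = ps − 6, where ps is the price sellers receive.
Demand in terms of ps becomes qd = 121 − 4.5(ps − 6) = 148 - 4.5ps. Setting this equal to supply: 148 - 4.5ps = -23 + 2.8ps, so ps = 1710/73.
Buyers pay pb = 1710/73 − 6 = 1272/73; q' = -23 + 2.8·(1710/73) = 3109/73.

Buyers pay 1272/73; sellers receive 1710/73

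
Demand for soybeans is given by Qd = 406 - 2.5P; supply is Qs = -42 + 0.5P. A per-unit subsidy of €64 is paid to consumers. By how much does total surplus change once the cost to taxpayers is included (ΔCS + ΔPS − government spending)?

Pre-subsidy: 406 - 2.5P = -42 + 0.5P gives P* = 448/3, Q* = 98/3.
With the rebate, buyers effectively pay Pb = Ps − 64, where Ps is the price sellers receive.
Demand in terms of Ps becomes Qd = 406 − 2.5(Ps − 64) = 566 - 2.5Ps. Setting this equal to supply: 566 - 2.5Ps = -42 + 0.5Ps, so Ps = 608/3.
Buyers pay Pb = 608/3 − 64 = 416/3; Q' = -42 + 0.5·(608/3) = 178/3.
ΔCS = ½(98/3 + 178/3)(448/3 − 416/3) = 1472/3; ΔPS = ½(98/3 + 178/3)(608/3 − 448/3) = 7360/3.
Government spending = 64 × 178/3 = 11392/3.
Net change = 1472/3 + 7360/3 − 11392/3 = -2560/3. The loss equals the DWL triangle ½·64·80/3.

Net change in total surplus = -2560/3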